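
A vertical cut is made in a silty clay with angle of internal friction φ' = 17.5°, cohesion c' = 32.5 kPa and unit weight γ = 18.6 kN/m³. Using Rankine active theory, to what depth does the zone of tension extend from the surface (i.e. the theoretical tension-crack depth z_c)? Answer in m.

4.77 m

K_a = tan²(45° − 17.5°/2) = 0.5376; √K_a = 0.7332.
The active pressure is zero where K_a γ z = 2c√K_a, so z_c = 2c/(γ√K_a) = 2×32.5/(18.6×0.7332) = 4.766 m.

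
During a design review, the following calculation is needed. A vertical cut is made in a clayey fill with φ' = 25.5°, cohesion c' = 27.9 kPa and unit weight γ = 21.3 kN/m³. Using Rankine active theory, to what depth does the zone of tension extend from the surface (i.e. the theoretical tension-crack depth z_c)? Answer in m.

K_a = tan²(45° − 25.5°/2) = 0.3981; √K_a = 0.6310.
The active pressure is zero where K_a γ z = 2c√K_a, so z_c = 2c/(γ√K_a) = 2×27.9/(21.3×0.6310) = 4.152 m.

4.15 m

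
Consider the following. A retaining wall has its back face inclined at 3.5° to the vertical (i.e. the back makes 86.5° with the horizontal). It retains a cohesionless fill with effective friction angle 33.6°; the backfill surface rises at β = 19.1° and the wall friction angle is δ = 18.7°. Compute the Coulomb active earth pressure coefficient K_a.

K_a = sin²(α+φ) / [sin²α · sin(α−δ) · (1 + √{sin(φ+δ)sin(φ−β) / (sin(α−δ)sin(α+β))})²].
With α = 86.5°, φ = 33.6°, δ = 18.7°, β = 19.1°: K_a = 0.3748.

0.375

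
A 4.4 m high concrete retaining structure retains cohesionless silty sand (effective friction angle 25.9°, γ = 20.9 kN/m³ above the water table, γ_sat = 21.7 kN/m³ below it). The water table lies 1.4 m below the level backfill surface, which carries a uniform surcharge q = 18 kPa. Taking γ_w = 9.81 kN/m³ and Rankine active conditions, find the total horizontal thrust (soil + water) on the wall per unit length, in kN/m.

K_a = tan²(45° − φ/2) = 0.3920.
γ' = 21.7 − 9.81 = 11.89 kN/m³. h₂ = H − d_w = 3.0 m.
σ'_h: at surface K_a·q = 7.056; at WT K_a(q+γd_w) = 18.52; at base K_a(q+γd_w+γ'h₂) = 32.51 kPa.
P₁ = ½(7.056+18.52)×1.4 = 17.91; P₂ = ½(18.52+32.51)×3.0 = 76.55; P_w = ½γ_w h₂² = 44.14.
Total = 17.91+76.55+44.14 = 138.6 kN/m.

139 kN/m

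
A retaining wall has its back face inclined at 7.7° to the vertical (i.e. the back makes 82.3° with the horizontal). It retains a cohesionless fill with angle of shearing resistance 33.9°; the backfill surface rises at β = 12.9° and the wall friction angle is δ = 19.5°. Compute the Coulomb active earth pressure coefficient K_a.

K_a = sin²(α+φ) / [sin²α · sin(α−δ) · (1 + √{sin(φ+δ)sin(φ−β) / (sin(α−δ)sin(α+β))})²].
With α = 82.3°, φ = 33.9°, δ = 19.5°, β = 12.9°: K_a = 0.3740.

0.374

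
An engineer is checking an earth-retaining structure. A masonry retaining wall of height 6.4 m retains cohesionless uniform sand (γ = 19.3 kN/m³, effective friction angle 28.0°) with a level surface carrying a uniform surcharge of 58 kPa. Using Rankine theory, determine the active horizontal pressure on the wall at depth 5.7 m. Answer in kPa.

K_a = (1 − sin φ)/(1 + sin φ) = 0.3610.
σ_v = γz + q = 19.3 × 5.7 + 58 = 168.0 kPa.
σ_h = K_a σ_v = 0.3610 × 168.0 = 60.66 kPa.

60.7 kPa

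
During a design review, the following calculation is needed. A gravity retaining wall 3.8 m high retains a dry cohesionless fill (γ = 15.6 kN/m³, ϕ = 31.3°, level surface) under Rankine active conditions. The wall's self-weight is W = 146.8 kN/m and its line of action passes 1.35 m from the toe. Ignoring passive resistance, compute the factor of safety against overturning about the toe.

K_a = tan²(45° − 31.3°/2) = 0.3162.
P_a = ½K_aγH² = 0.5×0.3162×15.6×3.8² = 35.61 kN/m, acting at H/3 = 1.267 m above the base.
Overturning moment M_o = P_a × H/3 = 35.61 × 1.267 = 45.11.
Resisting moment M_r = W × 1.35 = 146.8 × 1.35 = 198.2.
FS_overturning = M_r/M_o = 198.2/45.11 = 4.393.

4.39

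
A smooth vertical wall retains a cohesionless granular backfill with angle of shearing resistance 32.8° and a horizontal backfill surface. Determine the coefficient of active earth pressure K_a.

0.297

K_a = (1 − sin φ)/(1 + sin φ) = (1 − sin 32.8°)/(1 + sin 32.8°) = 0.2973.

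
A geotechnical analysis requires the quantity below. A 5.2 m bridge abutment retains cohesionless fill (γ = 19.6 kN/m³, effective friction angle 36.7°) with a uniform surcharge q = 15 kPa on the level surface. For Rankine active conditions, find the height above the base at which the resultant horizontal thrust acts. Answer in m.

K_a = 0.2519.
Triangular part P₁ = ½K_aγH² = 66.74 at H/3 = 1.733 m; rectangular part P₂ = K_a q H = 19.64 at H/2 = 2.600 m.
ȳ = (P₁·1.733 + P₂·2.600)/(P₁+P₂) = 1.930 m.

1.93 m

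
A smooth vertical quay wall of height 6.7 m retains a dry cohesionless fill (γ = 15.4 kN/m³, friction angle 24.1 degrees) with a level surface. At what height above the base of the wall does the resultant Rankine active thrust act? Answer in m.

K_a = 0.4201.
The pressure distribution is triangular, so the resultant acts at H/3 above the base = 6.7/3 = 2.233 m.

2.23 m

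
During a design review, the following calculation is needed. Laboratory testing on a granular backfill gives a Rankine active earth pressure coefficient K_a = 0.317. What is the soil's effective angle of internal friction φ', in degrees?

K_a = tan²(45° − φ/2) ⇒ 45° − φ/2 = arctan(√0.317) = 29.38°.
φ = 2(45° − 29.38°) = 31.24°.

31.2°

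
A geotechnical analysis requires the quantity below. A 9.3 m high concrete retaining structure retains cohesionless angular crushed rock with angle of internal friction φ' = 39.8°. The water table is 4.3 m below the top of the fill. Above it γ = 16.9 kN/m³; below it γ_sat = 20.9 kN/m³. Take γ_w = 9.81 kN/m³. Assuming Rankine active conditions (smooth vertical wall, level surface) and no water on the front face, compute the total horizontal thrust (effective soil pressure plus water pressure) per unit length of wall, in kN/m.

K_a = tan²(45° − φ/2) = 0.2194.
γ' = 20.9 − 9.81 = 11.09 kN/m³. Depth below WT = 5.0 m.
σ'_h at WT = K_a γ d_w = 15.95 kPa; at base = 15.95 + K_a γ' × 5.0 = 28.11 kPa.
P₁ (0–4.3 m) = ½×15.95×4.3 = 34.28. P₂ (4.3–9.3 m) = ½(15.95+28.11)×5.0 = 110.1.
P_w = ½ γ_w h₂² = 0.5×9.81×5.0² = 122.6. Total = 34.28+110.1+122.6 = 267.1 kN/m.

267 kN/m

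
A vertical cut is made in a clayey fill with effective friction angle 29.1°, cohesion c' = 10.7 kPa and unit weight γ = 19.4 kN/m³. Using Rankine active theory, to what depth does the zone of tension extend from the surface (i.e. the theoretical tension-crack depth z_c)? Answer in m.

K_a = tan²(45° − 29.1°/2) = 0.3456; √K_a = 0.5879.
The active pressure is zero where K_a γ z = 2c√K_a, so z_c = 2c/(γ√K_a) = 2×10.7/(19.4×0.5879) = 1.876 m.

1.88 m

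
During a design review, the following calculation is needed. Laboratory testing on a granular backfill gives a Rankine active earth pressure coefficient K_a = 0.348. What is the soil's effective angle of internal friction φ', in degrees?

28.9°

K_a = tan²(45° − φ/2) ⇒ 45° − φ/2 = arctan(√0.348) = 30.54°.
φ = 2(45° − 30.54°) = 28.93°.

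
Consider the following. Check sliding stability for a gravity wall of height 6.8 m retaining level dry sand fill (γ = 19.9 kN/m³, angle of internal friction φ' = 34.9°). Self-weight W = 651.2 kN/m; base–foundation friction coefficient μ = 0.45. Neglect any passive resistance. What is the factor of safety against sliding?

K_a = tan²(45° − 34.9°/2) = 0.2721.
P_a = ½K_aγH² = 0.5×0.2721×19.9×6.8² = 125.2 kN/m, acting at H/3 = 2.267 m above the base.
FS_sliding = μW / P_a = 0.45×651.2 / 125.2 = 2.340.

2.34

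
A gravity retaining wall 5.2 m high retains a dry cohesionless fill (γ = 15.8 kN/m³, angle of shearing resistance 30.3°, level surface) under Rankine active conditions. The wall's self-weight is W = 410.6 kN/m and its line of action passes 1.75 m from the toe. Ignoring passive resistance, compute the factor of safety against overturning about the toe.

5.89

K_a = tan²(45° − 30.3°/2) = 0.3293.
P_a = ½K_aγH² = 0.5×0.3293×15.8×5.2² = 70.35 kN/m, acting at H/3 = 1.733 m above the base.
Overturning moment M_o = P_a × H/3 = 70.35 × 1.733 = 121.9.
Resisting moment M_r = W × 1.75 = 410.6 × 1.75 = 718.6.
FS_overturning = M_r/M_o = 718.6/121.9 = 5.893.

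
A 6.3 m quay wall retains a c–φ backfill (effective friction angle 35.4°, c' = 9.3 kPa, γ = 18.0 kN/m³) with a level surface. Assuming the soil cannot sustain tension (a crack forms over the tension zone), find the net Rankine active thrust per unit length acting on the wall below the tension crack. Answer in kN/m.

K_a = 0.2664; √K_a = 0.5161.
Tension-crack depth z_c = 2c/(γ√K_a) = 2×9.3/(18.0×0.5161) = 2.002 m.
σ_a at base = K_a γ H − 2c√K_a = 0.2664×18.0×6.3 − 2×9.3×0.5161 = 20.61 kPa.
P_a = ½ × 20.61 × (H − z_c) = 0.5×20.61×4.298 = 44.29 kN/m.

44.3 kN/m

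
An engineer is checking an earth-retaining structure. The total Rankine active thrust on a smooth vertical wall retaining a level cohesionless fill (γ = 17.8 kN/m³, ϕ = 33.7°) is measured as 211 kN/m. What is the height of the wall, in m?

9.10 m

K_a = 0.2863. P_a = ½ K_a γ H² ⇒ H = √(2P_a/(K_a γ)).
H = √(2×211/(0.2863×17.8)) = 9.100 m.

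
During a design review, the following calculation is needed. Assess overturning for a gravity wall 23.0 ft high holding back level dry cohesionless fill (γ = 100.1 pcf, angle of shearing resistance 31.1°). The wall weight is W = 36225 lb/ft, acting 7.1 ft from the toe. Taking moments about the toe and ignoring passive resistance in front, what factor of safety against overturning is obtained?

K_a = tan²(45° − 31.1°/2) = 0.3188.
P_a = ½K_aγH² = 0.5×0.3188×100.1×23.0² = 8441 lb/ft, acting at H/3 = 7.667 ft above the base.
Overturning moment M_o = P_a × H/3 = 8441 × 7.667 = 64710.
Resisting moment M_r = W × 7.1 = 36225 × 7.1 = 257200.
FS_overturning = M_r/M_o = 257200/64710 = 3.975.

3.97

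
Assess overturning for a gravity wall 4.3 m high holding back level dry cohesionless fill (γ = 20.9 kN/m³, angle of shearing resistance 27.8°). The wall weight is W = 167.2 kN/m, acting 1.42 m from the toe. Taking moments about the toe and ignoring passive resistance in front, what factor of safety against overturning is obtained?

2.36

K_a = tan²(45° − 27.8°/2) = 0.3639.
P_a = ½K_aγH² = 0.5×0.3639×20.9×4.3² = 70.31 kN/m, acting at H/3 = 1.433 m above the base.
Overturning moment M_o = P_a × H/3 = 70.31 × 1.433 = 100.8.
Resisting moment M_r = W × 1.42 = 167.2 × 1.42 = 237.4.
FS_overturning = M_r/M_o = 237.4/100.8 = 2.356.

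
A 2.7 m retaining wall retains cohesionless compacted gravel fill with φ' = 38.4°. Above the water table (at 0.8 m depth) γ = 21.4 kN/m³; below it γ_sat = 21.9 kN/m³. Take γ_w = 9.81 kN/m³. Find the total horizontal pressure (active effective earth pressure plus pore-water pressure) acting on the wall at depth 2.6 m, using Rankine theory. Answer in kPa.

K_a = (1 − sin φ)/(1 + sin φ) = 0.2337.
γ' = 21.9 − 9.81 = 12.09 kN/m³.
Effective vertical stress at 2.6 m: σ'_v = 21.4×0.8 + 12.09×1.80 = 38.88 kPa.
σ'_h = K_a σ'_v = 0.2337 × 38.88 = 9.086 kPa; u = γ_w × 1.80 = 17.66 kPa.
Total σ_h = 9.086 + 17.66 = 26.74 kPa.

26.7 kPa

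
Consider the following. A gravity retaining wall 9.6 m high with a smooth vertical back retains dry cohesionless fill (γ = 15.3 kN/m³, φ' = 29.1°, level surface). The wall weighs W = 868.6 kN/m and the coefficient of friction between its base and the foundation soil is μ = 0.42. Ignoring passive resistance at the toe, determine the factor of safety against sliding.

1.50

K_a = tan²(45° − 29.1°/2) = 0.3456.
P_a = ½K_aγH² = 0.5×0.3456×15.3×9.6² = 243.7 kN/m, acting at H/3 = 3.200 m above the base.
FS_sliding = μW / P_a = 0.42×868.6 / 243.7 = 1.497.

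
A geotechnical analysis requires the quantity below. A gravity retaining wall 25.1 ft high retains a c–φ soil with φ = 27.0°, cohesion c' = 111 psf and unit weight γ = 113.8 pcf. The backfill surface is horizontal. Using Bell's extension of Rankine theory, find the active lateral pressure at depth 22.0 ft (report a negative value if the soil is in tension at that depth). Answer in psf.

804 psf

K_a = (1 − sin φ)/(1 + sin φ) = 0.3755.
σ_a = K_a γ z − 2c√K_a = 0.3755×113.8×22.0 − 2×111×0.6128 = 804.1 psf.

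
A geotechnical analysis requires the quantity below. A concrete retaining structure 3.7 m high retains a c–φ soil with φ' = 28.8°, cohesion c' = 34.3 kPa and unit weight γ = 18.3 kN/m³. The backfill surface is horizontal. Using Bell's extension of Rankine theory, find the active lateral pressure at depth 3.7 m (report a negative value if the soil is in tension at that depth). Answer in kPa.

-16.9 kPa

K_a = (1 − sin φ)/(1 + sin φ) = 0.3498.
σ_a = K_a γ z − 2c√K_a = 0.3498×18.3×3.7 − 2×34.3×0.5914 = -16.89 kPa.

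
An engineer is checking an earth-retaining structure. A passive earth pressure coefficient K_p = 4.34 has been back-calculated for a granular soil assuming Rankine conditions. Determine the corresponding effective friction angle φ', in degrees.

K_p = (1+sin φ)/(1−sin φ) ⇒ sin φ = (K_p − 1)/(K_p + 1) = 0.6255.
φ = arcsin(0.6255) = 38.72°.

38.7°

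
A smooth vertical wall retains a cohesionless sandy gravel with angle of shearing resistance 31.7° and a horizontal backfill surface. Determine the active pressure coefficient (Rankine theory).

0.311

K_a = (1 − sin φ)/(1 + sin φ) = (1 − sin 31.7°)/(1 + sin 31.7°) = 0.3111.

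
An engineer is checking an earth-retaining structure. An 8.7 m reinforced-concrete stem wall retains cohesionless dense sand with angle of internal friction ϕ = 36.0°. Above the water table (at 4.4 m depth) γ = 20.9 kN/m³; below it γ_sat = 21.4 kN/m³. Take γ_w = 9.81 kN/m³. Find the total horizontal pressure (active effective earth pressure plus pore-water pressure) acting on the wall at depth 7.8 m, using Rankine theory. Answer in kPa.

67.5 kPa

K_a = (1 − sin φ)/(1 + sin φ) = 0.2596.
γ' = 21.4 − 9.81 = 11.59 kN/m³.
Effective vertical stress at 7.8 m: σ'_v = 20.9×4.4 + 11.59×3.40 = 131.4 kPa.
σ'_h = K_a σ'_v = 0.2596 × 131.4 = 34.10 kPa; u = γ_w × 3.40 = 33.35 kPa.
Total σ_h = 34.10 + 33.35 = 67.46 kPa.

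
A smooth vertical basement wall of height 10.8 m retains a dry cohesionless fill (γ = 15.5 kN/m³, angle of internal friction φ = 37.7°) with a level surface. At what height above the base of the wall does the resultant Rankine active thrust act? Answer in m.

K_a = 0.2411.
The pressure distribution is triangular, so the resultant acts at H/3 above the base = 10.8/3 = 3.600 m.

3.60 m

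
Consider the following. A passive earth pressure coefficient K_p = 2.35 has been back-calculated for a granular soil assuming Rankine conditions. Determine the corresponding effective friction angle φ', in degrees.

23.8°

K_p = (1+sin φ)/(1−sin φ) ⇒ sin φ = (K_p − 1)/(K_p + 1) = 0.4030.
φ = arcsin(0.4030) = 23.76°.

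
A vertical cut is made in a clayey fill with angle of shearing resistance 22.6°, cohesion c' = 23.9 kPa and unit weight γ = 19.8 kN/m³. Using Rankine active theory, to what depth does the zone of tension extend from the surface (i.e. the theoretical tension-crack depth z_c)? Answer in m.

3.62 m

K_a = tan²(45° − 22.6°/2) = 0.4448; √K_a = 0.6669.
The active pressure is zero where K_a γ z = 2c√K_a, so z_c = 2c/(γ√K_a) = 2×23.9/(19.8×0.6669) = 3.620 m.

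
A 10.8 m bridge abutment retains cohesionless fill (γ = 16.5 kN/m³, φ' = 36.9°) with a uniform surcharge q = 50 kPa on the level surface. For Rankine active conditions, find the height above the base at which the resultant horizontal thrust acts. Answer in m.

4.25 m

K_a = 0.2497.
Triangular part P₁ = ½K_aγH² = 240.3 at H/3 = 3.600 m; rectangular part P₂ = K_a q H = 134.8 at H/2 = 5.400 m.
ȳ = (P₁·3.600 + P₂·5.400)/(P₁+P₂) = 4.247 m.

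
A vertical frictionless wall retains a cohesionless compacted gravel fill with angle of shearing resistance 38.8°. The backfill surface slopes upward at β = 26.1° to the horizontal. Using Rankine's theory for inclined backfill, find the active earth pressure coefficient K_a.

K_a = cos β · (cos β − √(cos²β − cos²φ)) / (cos β + √(cos²β − cos²φ)).
cos β = 0.8980, cos φ = 0.7793, √(cos²β − cos²φ) = 0.4462.
K_a = 0.8980 × (0.8980 − 0.4462)/(0.8980 + 0.4462) = 0.3019.

0.302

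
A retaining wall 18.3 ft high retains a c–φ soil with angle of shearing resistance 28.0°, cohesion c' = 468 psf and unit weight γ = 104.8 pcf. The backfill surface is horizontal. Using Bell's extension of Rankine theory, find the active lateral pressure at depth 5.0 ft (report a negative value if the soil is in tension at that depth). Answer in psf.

-373 psf

K_a = (1 − sin φ)/(1 + sin φ) = 0.3610.
σ_a = K_a γ z − 2c√K_a = 0.3610×104.8×5.0 − 2×468×0.6009 = -373.2 psf.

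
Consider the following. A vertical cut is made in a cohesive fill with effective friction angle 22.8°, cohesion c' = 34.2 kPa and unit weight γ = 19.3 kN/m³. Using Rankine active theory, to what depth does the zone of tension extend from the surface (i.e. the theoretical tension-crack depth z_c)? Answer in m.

5.33 m

K_a = tan²(45° − 22.8°/2) = 0.4414; √K_a = 0.6644.
The active pressure is zero where K_a γ z = 2c√K_a, so z_c = 2c/(γ√K_a) = 2×34.2/(19.3×0.6644) = 5.334 m.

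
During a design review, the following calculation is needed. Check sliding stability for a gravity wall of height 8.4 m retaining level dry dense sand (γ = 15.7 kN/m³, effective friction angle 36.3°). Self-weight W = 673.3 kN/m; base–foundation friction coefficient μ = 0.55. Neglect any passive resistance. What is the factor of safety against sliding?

K_a = tan²(45° − 36.3°/2) = 0.2563.
P_a = ½K_aγH² = 0.5×0.2563×15.7×8.4² = 141.9 kN/m, acting at H/3 = 2.800 m above the base.
FS_sliding = μW / P_a = 0.55×673.3 / 141.9 = 2.609.

2.61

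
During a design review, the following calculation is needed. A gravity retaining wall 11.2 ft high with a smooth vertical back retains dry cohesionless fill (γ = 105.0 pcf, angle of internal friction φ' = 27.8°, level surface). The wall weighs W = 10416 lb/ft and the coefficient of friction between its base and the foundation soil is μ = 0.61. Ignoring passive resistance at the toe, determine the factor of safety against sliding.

K_a = tan²(45° − 27.8°/2) = 0.3639.
P_a = ½K_aγH² = 0.5×0.3639×105.0×11.2² = 2396 lb/ft, acting at H/3 = 3.733 ft above the base.
FS_sliding = μW / P_a = 0.61×10416 / 2396 = 2.651.

2.65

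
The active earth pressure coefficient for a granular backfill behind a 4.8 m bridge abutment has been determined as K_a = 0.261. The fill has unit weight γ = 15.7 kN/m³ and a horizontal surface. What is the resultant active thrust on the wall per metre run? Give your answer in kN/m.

47.2 kN/m

P = ½ K_a γ H² = 0.5 × 0.261 × 15.7 × 4.8² = 47.21 kN/m.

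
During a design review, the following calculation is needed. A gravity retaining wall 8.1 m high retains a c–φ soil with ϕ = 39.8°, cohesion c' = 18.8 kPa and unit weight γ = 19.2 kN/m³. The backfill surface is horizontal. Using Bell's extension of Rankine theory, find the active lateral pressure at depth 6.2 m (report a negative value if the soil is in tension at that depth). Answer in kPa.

8.51 kPa

K_a = (1 − sin φ)/(1 + sin φ) = 0.2194.
σ_a = K_a γ z − 2c√K_a = 0.2194×19.2×6.2 − 2×18.8×0.4684 = 8.508 kPa.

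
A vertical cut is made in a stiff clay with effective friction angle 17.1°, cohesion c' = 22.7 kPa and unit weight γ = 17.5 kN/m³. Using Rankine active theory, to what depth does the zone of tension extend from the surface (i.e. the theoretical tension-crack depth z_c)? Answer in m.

3.51 m

K_a = tan²(45° − 17.1°/2) = 0.5455; √K_a = 0.7386.
The active pressure is zero where K_a γ z = 2c√K_a, so z_c = 2c/(γ√K_a) = 2×22.7/(17.5×0.7386) = 3.512 m.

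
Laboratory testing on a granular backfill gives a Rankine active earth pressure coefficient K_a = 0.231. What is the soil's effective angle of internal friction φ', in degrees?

38.7°

K_a = tan²(45° − φ/2) ⇒ 45° − φ/2 = arctan(√0.231) = 25.67°.
φ = 2(45° − 25.67°) = 38.66°.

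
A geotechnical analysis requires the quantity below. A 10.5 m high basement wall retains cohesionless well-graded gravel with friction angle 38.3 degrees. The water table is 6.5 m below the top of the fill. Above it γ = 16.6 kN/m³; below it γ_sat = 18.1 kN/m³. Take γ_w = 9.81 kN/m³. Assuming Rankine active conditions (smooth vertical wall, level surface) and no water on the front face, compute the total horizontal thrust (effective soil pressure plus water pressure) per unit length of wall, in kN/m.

278 kN/m

K_a = tan²(45° − φ/2) = 0.2347.
γ' = 18.1 − 9.81 = 8.290 kN/m³. Depth below WT = 4.0 m.
σ'_h at WT = K_a γ d_w = 25.33 kPa; at base = 25.33 + K_a γ' × 4.0 = 33.11 kPa.
P₁ (0–6.5 m) = ½×25.33×6.5 = 82.32. P₂ (6.5–10.5 m) = ½(25.33+33.11)×4.0 = 116.9.
P_w = ½ γ_w h₂² = 0.5×9.81×4.0² = 78.48. Total = 82.32+116.9+78.48 = 277.7 kN/m.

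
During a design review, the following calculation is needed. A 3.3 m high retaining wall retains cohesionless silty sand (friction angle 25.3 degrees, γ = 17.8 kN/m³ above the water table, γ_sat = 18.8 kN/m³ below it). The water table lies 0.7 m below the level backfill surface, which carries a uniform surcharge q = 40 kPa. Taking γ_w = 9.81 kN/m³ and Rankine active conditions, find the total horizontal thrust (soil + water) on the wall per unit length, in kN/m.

K_a = tan²(45° − φ/2) = 0.4012.
γ' = 18.8 − 9.81 = 8.990 kN/m³. h₂ = H − d_w = 2.6 m.
σ'_h: at surface K_a·q = 16.05; at WT K_a(q+γd_w) = 21.05; at base K_a(q+γd_w+γ'h₂) = 30.42 kPa.
P₁ = ½(16.05+21.05)×0.7 = 12.98; P₂ = ½(21.05+30.42)×2.6 = 66.91; P_w = ½γ_w h₂² = 33.16.
Total = 12.98+66.91+33.16 = 113.1 kN/m.

113 kN/m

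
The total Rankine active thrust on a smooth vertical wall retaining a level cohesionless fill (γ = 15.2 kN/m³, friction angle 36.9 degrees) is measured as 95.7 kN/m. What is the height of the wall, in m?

K_a = 0.2497. P_a = ½ K_a γ H² ⇒ H = √(2P_a/(K_a γ)).
H = √(2×95.7/(0.2497×15.2)) = 7.102 m.

7.10 m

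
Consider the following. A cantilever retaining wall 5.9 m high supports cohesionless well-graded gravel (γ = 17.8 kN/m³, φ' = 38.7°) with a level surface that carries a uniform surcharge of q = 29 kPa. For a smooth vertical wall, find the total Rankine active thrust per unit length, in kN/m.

111 kN/m

K_a = tan²(45° − φ/2) = 0.2306.
Soil triangle: ½ K_a γ H² = 0.5×0.2306×17.8×5.9² = 71.44 kN/m.
Surcharge rectangle: K_a q H = 0.2306×29×5.9 = 39.45 kN/m.
Total = 71.44 + 39.45 = 110.9 kN/m.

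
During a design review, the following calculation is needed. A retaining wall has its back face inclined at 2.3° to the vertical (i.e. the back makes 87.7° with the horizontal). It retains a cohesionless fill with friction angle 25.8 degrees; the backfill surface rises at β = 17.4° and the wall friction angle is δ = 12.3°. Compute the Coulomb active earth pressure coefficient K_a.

K_a = sin²(α+φ) / [sin²α · sin(α−δ) · (1 + √{sin(φ+δ)sin(φ−β) / (sin(α−δ)sin(α+β))})²].
With α = 87.7°, φ = 25.8°, δ = 12.3°, β = 17.4°: K_a = 0.5068.

0.507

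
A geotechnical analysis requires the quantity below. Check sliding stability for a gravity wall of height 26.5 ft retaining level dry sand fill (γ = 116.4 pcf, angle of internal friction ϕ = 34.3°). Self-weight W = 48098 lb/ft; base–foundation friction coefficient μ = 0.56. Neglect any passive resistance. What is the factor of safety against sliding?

2.36

K_a = tan²(45° − 34.3°/2) = 0.2792.
P_a = ½K_aγH² = 0.5×0.2792×116.4×26.5² = 11410 lb/ft, acting at H/3 = 8.833 ft above the base.
FS_sliding = μW / P_a = 0.56×48098 / 11410 = 2.361.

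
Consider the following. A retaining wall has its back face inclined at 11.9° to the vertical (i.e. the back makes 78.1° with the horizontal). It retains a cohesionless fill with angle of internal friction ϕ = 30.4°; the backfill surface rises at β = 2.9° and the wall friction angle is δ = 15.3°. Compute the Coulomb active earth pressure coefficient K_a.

0.406

K_a = sin²(α+φ) / [sin²α · sin(α−δ) · (1 + √{sin(φ+δ)sin(φ−β) / (sin(α−δ)sin(α+β))})²].
With α = 78.1°, φ = 30.4°, δ = 15.3°, β = 2.9°: K_a = 0.4057.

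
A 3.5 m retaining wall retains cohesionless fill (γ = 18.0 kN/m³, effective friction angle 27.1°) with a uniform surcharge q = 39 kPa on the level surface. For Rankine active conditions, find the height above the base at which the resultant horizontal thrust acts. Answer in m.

1.49 m

K_a = 0.3741.
Triangular part P₁ = ½K_aγH² = 41.24 at H/3 = 1.167 m; rectangular part P₂ = K_a q H = 51.06 at H/2 = 1.750 m.
ȳ = (P₁·1.167 + P₂·1.750)/(P₁+P₂) = 1.489 m.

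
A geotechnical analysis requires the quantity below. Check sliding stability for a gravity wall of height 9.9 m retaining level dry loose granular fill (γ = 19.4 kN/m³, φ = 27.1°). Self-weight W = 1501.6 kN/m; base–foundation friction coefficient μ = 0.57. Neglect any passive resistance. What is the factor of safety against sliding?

2.41

K_a = tan²(45° − 27.1°/2) = 0.3741.
P_a = ½K_aγH² = 0.5×0.3741×19.4×9.9² = 355.6 kN/m, acting at H/3 = 3.300 m above the base.
FS_sliding = μW / P_a = 0.57×1501.6 / 355.6 = 2.407.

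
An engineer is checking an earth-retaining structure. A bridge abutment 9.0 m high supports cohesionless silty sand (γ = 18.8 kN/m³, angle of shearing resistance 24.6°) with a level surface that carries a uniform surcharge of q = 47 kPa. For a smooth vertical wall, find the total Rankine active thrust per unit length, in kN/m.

K_a = tan²(45° − φ/2) = 0.4121.
Soil triangle: ½ K_a γ H² = 0.5×0.4121×18.8×9.0² = 313.8 kN/m.
Surcharge rectangle: K_a q H = 0.4121×47×9.0 = 174.3 kN/m.
Total = 313.8 + 174.3 = 488.1 kN/m.

488 kN/m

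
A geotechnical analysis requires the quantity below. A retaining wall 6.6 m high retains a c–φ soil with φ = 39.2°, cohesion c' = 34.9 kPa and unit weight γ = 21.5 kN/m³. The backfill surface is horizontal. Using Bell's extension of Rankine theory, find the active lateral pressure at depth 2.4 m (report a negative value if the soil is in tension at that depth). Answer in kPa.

K_a = (1 − sin φ)/(1 + sin φ) = 0.2255.
σ_a = K_a γ z − 2c√K_a = 0.2255×21.5×2.4 − 2×34.9×0.4748 = -21.51 kPa.

-21.5 kPa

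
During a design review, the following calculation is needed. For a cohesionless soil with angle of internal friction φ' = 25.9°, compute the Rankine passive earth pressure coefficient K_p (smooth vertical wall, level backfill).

2.55

K_p = (1 + sin φ)/(1 − sin φ) = tan²(45° + 25.9°/2) = 2.551.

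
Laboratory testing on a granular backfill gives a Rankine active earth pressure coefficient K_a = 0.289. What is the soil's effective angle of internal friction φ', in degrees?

K_a = tan²(45° − φ/2) ⇒ 45° − φ/2 = arctan(√0.289) = 28.26°.
φ = 2(45° − 28.26°) = 33.48°.

33.5°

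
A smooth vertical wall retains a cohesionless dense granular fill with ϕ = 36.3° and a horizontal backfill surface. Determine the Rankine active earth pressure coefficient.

0.256

K_a = (1 − sin φ)/(1 + sin φ) = (1 − sin 36.3°)/(1 + sin 36.3°) = 0.2563.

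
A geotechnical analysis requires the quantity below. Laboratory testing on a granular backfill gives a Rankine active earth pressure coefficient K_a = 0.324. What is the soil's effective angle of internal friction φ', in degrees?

K_a = tan²(45° − φ/2) ⇒ 45° − φ/2 = arctan(√0.324) = 29.65°.
φ = 2(45° − 29.65°) = 30.70°.

30.7°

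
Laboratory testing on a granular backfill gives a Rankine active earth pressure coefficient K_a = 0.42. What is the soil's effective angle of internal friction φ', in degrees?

K_a = tan²(45° − φ/2) ⇒ 45° − φ/2 = arctan(√0.42) = 32.95°.
φ = 2(45° − 32.95°) = 24.11°.

24.1°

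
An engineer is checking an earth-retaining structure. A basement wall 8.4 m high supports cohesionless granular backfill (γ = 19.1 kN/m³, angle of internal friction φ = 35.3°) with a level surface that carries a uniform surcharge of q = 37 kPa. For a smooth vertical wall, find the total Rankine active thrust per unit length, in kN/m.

K_a = tan²(45° − φ/2) = 0.2675.
Soil triangle: ½ K_a γ H² = 0.5×0.2675×19.1×8.4² = 180.3 kN/m.
Surcharge rectangle: K_a q H = 0.2675×37×8.4 = 83.15 kN/m.
Total = 180.3 + 83.15 = 263.4 kN/m.

263 kN/m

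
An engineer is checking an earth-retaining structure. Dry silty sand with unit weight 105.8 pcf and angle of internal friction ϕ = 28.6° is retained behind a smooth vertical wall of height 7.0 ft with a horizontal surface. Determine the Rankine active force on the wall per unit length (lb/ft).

914 lb/ft

K_a = tan²(45° − φ/2) = 0.3525.
P_a = ½ K_a γ H² = 0.5 × 0.3525 × 105.8 × 7.0² = 913.8 lb/ft.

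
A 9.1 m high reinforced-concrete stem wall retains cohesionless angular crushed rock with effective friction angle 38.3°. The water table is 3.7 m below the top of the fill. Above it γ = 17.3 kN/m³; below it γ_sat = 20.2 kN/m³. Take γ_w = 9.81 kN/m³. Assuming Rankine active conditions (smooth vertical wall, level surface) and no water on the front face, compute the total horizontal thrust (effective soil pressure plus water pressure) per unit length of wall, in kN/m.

K_a = tan²(45° − φ/2) = 0.2347.
γ' = 20.2 − 9.81 = 10.39 kN/m³. Depth below WT = 5.4 m.
σ'_h at WT = K_a γ d_w = 15.03 kPa; at base = 15.03 + K_a γ' × 5.4 = 28.20 kPa.
P₁ (0–3.7 m) = ½×15.03×3.7 = 27.80. P₂ (3.7–9.1 m) = ½(15.03+28.20)×5.4 = 116.7.
P_w = ½ γ_w h₂² = 0.5×9.81×5.4² = 143.0. Total = 27.80+116.7+143.0 = 287.5 kN/m.

288 kN/m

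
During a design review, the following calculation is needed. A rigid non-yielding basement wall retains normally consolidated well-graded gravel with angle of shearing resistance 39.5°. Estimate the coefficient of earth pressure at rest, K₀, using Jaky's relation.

K₀ = 1 − sin φ' = 1 − sin 39.5° = 0.3639.

0.364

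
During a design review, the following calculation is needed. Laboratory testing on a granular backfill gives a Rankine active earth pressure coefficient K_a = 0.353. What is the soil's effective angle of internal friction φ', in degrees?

K_a = tan²(45° − φ/2) ⇒ 45° − φ/2 = arctan(√0.353) = 30.72°.
φ = 2(45° − 30.72°) = 28.57°.

28.6°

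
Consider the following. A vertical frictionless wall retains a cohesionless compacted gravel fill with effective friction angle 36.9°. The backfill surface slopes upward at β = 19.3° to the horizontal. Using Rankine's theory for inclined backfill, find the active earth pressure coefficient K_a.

0.289

K_a = cos β · (cos β − √(cos²β − cos²φ)) / (cos β + √(cos²β − cos²φ)).
cos β = 0.9438, cos φ = 0.7997, √(cos²β − cos²φ) = 0.5013.
K_a = 0.9438 × (0.9438 − 0.5013)/(0.9438 + 0.5013) = 0.2890.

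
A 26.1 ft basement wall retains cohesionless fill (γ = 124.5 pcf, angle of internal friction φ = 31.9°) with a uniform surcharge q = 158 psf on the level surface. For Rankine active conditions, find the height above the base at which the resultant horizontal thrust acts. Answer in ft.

9.09 ft

K_a = 0.3085.
Triangular part P₁ = ½K_aγH² = 13080 at H/3 = 8.700 ft; rectangular part P₂ = K_a q H = 1272 at H/2 = 13.05 ft.
ȳ = (P₁·8.700 + P₂·13.05)/(P₁+P₂) = 9.086 ft.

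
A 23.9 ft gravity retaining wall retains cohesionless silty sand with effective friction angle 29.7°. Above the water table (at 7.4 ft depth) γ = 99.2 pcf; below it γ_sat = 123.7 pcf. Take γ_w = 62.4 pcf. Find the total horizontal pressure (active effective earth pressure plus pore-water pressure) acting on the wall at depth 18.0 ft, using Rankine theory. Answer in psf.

K_a = (1 − sin φ)/(1 + sin φ) = 0.3374.
γ' = 123.7 − 62.4 = 61.30 pcf.
Effective vertical stress at 18.0 ft: σ'_v = 99.2×7.4 + 61.30×10.6 = 1384 psf.
σ'_h = K_a σ'_v = 0.3374 × 1384 = 466.9 psf; u = γ_w × 10.6 = 661.4 psf.
Total σ_h = 466.9 + 661.4 = 1128 psf.

1130 psf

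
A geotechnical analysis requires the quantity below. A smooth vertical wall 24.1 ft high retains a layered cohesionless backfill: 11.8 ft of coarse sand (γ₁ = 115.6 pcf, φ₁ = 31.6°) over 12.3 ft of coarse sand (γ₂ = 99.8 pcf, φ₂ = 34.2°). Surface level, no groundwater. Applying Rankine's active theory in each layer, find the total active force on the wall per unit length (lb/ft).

9330 lb/ft

K_a1 = tan²(45°−31.6°/2) = 0.3123; K_a2 = tan²(45°−34.2°/2) = 0.2803.
Layer 1: σ at base = K_a1 γ₁ h₁ = 426.1 psf; P₁ = ½×426.1×11.8 = 2514.
Layer 2: σ_v at top = γ₁h₁ = 1364; σ_h top = K_a2×1364 = 382.4; σ_h base = K_a2×(1364+99.8×12.3) = 726.5.
P₂ = ½(382.4+726.5)×12.3 = 6820. Total P_a = 2514+6820 = 9334 lb/ft.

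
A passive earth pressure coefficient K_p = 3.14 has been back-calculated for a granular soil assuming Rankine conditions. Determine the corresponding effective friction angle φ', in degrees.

K_p = (1+sin φ)/(1−sin φ) ⇒ sin φ = (K_p − 1)/(K_p + 1) = 0.5169.
φ = arcsin(0.5169) = 31.13°.

31.1°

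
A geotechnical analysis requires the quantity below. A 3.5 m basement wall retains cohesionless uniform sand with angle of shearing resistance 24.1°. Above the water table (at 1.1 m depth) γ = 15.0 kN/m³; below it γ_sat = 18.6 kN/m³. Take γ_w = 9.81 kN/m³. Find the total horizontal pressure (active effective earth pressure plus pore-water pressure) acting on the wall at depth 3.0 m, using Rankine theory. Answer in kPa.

32.6 kPa

K_a = (1 − sin φ)/(1 + sin φ) = 0.4201.
γ' = 18.6 − 9.81 = 8.790 kN/m³.
Effective vertical stress at 3.0 m: σ'_v = 15.0×1.1 + 8.790×1.90 = 33.20 kPa.
σ'_h = K_a σ'_v = 0.4201 × 33.20 = 13.95 kPa; u = γ_w × 1.90 = 18.64 kPa.
Total σ_h = 13.95 + 18.64 = 32.59 kPa.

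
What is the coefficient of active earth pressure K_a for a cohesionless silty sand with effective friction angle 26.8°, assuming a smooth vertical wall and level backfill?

K_a = tan²(45° − φ/2) = tan²(31.60°) = 0.3785.

0.378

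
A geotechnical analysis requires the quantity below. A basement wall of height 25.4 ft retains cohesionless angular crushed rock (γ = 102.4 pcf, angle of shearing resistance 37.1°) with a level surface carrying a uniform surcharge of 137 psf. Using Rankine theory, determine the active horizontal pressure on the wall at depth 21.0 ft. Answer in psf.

566 psf

K_a = (1 − sin φ)/(1 + sin φ) = 0.2475.
σ_v = γz + q = 102.4 × 21.0 + 137 = 2287 psf.
σ_h = K_a σ_v = 0.2475 × 2287 = 566.1 psf.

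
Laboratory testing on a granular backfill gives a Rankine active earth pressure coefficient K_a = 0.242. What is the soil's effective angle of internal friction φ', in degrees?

K_a = tan²(45° − φ/2) ⇒ 45° − φ/2 = arctan(√0.242) = 26.19°.
φ = 2(45° − 26.19°) = 37.61°.

37.6°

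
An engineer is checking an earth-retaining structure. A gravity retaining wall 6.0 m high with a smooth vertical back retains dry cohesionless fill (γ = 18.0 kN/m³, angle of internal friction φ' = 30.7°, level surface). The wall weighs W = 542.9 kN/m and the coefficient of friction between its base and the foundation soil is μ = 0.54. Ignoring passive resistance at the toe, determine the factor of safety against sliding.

K_a = tan²(45° − 30.7°/2) = 0.3240.
P_a = ½K_aγH² = 0.5×0.3240×18.0×6.0² = 105.0 kN/m, acting at H/3 = 2.000 m above the base.
FS_sliding = μW / P_a = 0.54×542.9 / 105.0 = 2.792.

2.79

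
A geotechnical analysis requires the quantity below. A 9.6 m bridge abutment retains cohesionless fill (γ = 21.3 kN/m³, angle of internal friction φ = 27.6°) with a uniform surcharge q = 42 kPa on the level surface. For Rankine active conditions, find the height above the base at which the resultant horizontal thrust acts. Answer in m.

K_a = 0.3668.
Triangular part P₁ = ½K_aγH² = 360.0 at H/3 = 3.200 m; rectangular part P₂ = K_a q H = 147.9 at H/2 = 4.800 m.
ȳ = (P₁·3.200 + P₂·4.800)/(P₁+P₂) = 3.666 m.

3.67 m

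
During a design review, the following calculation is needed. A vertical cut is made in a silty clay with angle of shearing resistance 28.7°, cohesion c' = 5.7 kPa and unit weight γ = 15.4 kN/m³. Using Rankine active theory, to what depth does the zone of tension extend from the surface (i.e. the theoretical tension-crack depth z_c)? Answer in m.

1.25 m

K_a = tan²(45° − 28.7°/2) = 0.3511; √K_a = 0.5926.
The active pressure is zero where K_a γ z = 2c√K_a, so z_c = 2c/(γ√K_a) = 2×5.7/(15.4×0.5926) = 1.249 m.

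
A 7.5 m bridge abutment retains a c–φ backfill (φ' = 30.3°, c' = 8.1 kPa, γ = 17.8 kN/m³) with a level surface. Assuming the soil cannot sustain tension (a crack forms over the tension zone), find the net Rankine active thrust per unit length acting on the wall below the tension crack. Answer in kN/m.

K_a = 0.3293; √K_a = 0.5739.
Tension-crack depth z_c = 2c/(γ√K_a) = 2×8.1/(17.8×0.5739) = 1.586 m.
σ_a at base = K_a γ H − 2c√K_a = 0.3293×17.8×7.5 − 2×8.1×0.5739 = 34.67 kPa.
P_a = ½ × 34.67 × (H − z_c) = 0.5×34.67×5.914 = 102.5 kN/m.

103 kN/m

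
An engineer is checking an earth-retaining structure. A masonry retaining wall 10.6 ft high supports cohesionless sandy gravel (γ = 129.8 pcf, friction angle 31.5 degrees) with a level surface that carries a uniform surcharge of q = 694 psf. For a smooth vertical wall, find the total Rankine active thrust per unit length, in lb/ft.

K_a = tan²(45° − φ/2) = 0.3136.
Soil triangle: ½ K_a γ H² = 0.5×0.3136×129.8×10.6² = 2287 lb/ft.
Surcharge rectangle: K_a q H = 0.3136×694×10.6 = 2307 lb/ft.
Total = 2287 + 2307 = 4594 lb/ft.

4590 lb/ft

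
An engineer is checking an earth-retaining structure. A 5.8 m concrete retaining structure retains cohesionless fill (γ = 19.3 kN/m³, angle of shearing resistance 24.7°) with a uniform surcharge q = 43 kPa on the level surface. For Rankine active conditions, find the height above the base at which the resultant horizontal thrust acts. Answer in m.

2.35 m

K_a = 0.4106.
Triangular part P₁ = ½K_aγH² = 133.3 at H/3 = 1.933 m; rectangular part P₂ = K_a q H = 102.4 at H/2 = 2.900 m.
ȳ = (P₁·1.933 + P₂·2.900)/(P₁+P₂) = 2.353 m.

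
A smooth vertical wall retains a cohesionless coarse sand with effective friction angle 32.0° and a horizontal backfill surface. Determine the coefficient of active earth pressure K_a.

0.307

K_a = tan²(45° − φ/2) = tan²(29.00°) = 0.3073.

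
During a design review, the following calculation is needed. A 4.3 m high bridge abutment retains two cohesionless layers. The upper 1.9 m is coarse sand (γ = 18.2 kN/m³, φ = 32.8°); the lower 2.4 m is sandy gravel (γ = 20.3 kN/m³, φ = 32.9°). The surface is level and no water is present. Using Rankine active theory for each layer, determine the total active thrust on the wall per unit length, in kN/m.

K_a1 = tan²(45°−32.8°/2) = 0.2973; K_a2 = tan²(45°−32.9°/2) = 0.2960.
Layer 1: σ at base = K_a1 γ₁ h₁ = 10.28 kPa; P₁ = ½×10.28×1.9 = 9.765.
Layer 2: σ_v at top = γ₁h₁ = 34.58; σ_h top = K_a2×34.58 = 10.24; σ_h base = K_a2×(34.58+20.3×2.4) = 24.66.
P₂ = ½(10.24+24.66)×2.4 = 41.88. Total P_a = 9.765+41.88 = 51.64 kN/m.

51.6 kN/m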